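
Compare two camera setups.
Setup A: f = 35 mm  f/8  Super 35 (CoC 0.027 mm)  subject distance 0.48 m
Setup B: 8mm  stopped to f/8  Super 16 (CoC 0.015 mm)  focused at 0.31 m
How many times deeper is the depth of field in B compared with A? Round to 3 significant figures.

Setup A: H = 35²/(8×0.027) + 35 ≈ 5706.3 mm; DoF = Df − Dn = 520.870 − 445.077 ≈ 75.793 mm.
Setup B: H = 8²/(8×0.015) + 8 ≈ 541.3 mm; DoF = Df − Dn = 714.70 − 197.92 ≈ 516.78 mm.
Ratio = 516.78 / 75.793 ≈ 6.82.

6.82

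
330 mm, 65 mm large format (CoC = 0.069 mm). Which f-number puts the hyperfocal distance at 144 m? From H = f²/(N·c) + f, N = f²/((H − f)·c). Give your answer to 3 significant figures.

Rearrange H = f²/(N·c) + f for N: N = f² / ((H − f)·c).
N = 330² / ((144000 − 330) × 0.069) = 108900 / 9913 ≈ 11.

f/11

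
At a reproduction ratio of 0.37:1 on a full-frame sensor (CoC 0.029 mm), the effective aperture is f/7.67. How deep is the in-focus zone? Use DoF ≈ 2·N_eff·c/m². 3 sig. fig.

At magnification m, DoF ≈ 2·N_eff·c/m² = 2 × 7.67 × 0.029 / 0.37² = 0.4449 / 0.1369 ≈ 3.25 mm.

3.25 mm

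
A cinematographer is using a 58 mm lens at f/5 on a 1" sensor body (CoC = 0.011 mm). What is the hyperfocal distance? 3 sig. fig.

Hyperfocal distance H = f²/(N·c) + f = 58²/(5 × 0.011) + 58 = 3364/0.055 + 58 ≈ 61221.6 mm ≈ 61.2 m.

61.2 m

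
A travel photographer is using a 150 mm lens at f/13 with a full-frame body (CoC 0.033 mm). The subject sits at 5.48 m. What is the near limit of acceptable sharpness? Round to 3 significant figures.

Hyperfocal distance H = f²/(N·c) + f = 150²/(13 × 0.033) + 150 = 22500/0.429 + 150 ≈ 52597.6 mm ≈ 52.60 m.
Near limit Dn = s·(H − f)/(H + s − 2f) = 5480 × (52597.6 − 150) / (52597.6 + 5480 − 2 × 150) = 5480 × 52447.6 / 57777.6 ≈ 4974.5 mm ≈ 4.97 m.

4.97 m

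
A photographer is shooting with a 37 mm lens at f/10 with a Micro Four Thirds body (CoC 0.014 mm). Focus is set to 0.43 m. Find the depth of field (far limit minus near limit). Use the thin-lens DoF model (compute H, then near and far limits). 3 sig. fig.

34.6 mm

Hyperfocal distance H = f²/(N·c) + f = 37²/(10 × 0.014) + 37 = 1369/0.14 + 37 ≈ 9815.6 mm ≈ 9.816 m.
Near limit Dn = s·(H − f)/(H + s − 2f) = 430 × (9815.6 − 37) / (9815.6 + 430 − 2 × 37) = 430 × 9778.6 / 10171.6 ≈ 413.386 mm.
Far limit Df = s·(H − f)/(H − s) = 430 × (9815.6 − 37) / (9815.6 − 430) = 430 × 9778.6 / 9385.6 ≈ 448.005 mm.
Depth of field = Df − Dn = 448.005 − 413.386 ≈ 34.619 mm.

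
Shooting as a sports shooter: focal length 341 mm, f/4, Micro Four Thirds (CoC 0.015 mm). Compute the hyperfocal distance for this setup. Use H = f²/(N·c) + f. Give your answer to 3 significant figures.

Hyperfocal distance H = f²/(N·c) + f = 341²/(4 × 0.015) + 341 = 116281/0.06 + 341 ≈ 1938357.7 mm ≈ 1940 m.

1940 m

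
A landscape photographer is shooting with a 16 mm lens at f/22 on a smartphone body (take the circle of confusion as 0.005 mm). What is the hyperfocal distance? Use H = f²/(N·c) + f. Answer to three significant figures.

Hyperfocal distance H = f²/(N·c) + f = 16²/(22 × 0.005) + 16 = 256/0.11 + 16 ≈ 2343.3 mm ≈ 2.34 m.

2.34 m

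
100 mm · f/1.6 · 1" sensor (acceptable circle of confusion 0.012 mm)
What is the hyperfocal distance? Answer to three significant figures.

521 m

Hyperfocal distance H = f²/(N·c) + f = 100²/(1.6 × 0.012) + 100 = 10000/0.0192 + 100 ≈ 520933.3 mm ≈ 521 m.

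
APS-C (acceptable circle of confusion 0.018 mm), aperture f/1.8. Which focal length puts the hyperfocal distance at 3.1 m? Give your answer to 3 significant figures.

From H = f²/(N·c) + f, with f ≪ H: f ≈ √(H·N·c) = √(3100 × 1.8 × 0.018) = √100.44 ≈ 10.02 mm.
The +f correction barely moves this — solving exactly, f² + N·c·f − N·c·H = 0 ⇒ f = (−N·c + √((N·c)² + 4·N·c·H))/2 = (−0.0324 + √401.76)/2 ≈ 10.006 mm, so f ≈ 10.0 mm.

10.0 mm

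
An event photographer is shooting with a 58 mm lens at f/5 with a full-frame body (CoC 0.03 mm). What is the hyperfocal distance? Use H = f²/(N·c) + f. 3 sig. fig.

22.5 m

Hyperfocal distance H = f²/(N·c) + f = 58²/(5 × 0.03) + 58 = 3364/0.15 + 58 ≈ 22484.7 mm ≈ 22.5 m.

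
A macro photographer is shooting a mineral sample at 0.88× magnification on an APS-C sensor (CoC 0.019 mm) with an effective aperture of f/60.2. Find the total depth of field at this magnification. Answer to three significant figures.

At magnification m, DoF ≈ 2·N_eff·c/m² = 2 × 60.2 × 0.019 / 0.88² = 2.288 / 0.7744 ≈ 2.95 mm.

2.95 mm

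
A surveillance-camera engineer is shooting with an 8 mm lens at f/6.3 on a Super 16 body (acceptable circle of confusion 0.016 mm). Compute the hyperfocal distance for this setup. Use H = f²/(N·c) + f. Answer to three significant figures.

0.643 m

Hyperfocal distance H = f²/(N·c) + f = 8²/(6.3 × 0.016) + 8 = 64/0.1008 + 8 ≈ 642.9 mm ≈ 0.643 m.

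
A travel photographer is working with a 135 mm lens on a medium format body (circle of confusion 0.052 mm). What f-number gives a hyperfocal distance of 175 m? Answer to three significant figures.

f/2.00

Rearrange H = f²/(N·c) + f for N: N = f² / ((H − f)·c).
N = 135² / ((175000 − 135) × 0.052) = 18225 / 9093 ≈ 2.00.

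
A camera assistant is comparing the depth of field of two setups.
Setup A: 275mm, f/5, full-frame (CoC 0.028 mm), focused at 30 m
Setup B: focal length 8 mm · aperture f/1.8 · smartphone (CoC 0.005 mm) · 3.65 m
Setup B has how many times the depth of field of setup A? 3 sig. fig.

1.53

Setup A: H = 275²/(5×0.028) + 275 ≈ 540453.6 mm; DoF = Df − Dn = 31747.0 − 28435.3 ≈ 3311.7 mm.
Setup B: H = 8²/(1.8×0.005) + 8 ≈ 7119.1 mm; DoF = Df − Dn = 7481.9 − 2413.8 ≈ 5068.1 mm.
Ratio = 5068.1 / 3311.7 ≈ 1.53.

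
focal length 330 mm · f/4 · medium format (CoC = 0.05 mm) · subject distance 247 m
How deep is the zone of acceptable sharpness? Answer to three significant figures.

282 m

Hyperfocal distance H = f²/(N·c) + f = 330²/(4 × 0.05) + 330 = 108900/0.2 + 330 ≈ 544830.0 mm ≈ 544.8 m.
Near limit Dn = s·(H − f)/(H + s − 2f) = 247000 × (544830.0 − 330) / (544830.0 + 247000 − 2 × 330) = 247000 × 544500.0 / 791170.0 ≈ 169991 mm.
Far limit Df = s·(H − f)/(H − s) = 247000 × (544830.0 − 330) / (544830.0 − 247000) = 247000 × 544500.0 / 297830.0 ≈ 451571 mm.
Depth of field = Df − Dn = 451571 − 169991 ≈ 281580 mm ≈ 282 m.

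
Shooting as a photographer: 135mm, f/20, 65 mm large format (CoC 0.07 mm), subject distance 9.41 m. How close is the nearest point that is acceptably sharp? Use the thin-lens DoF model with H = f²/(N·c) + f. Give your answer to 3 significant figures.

5.49 m

Hyperfocal distance H = f²/(N·c) + f = 135²/(20 × 0.07) + 135 = 18225/1.4 + 135 ≈ 13152.9 mm ≈ 13.15 m.
Near limit Dn = s·(H − f)/(H + s − 2f) = 9410 × (13152.9 − 135) / (13152.9 + 9410 − 2 × 135) = 9410 × 13017.9 / 22292.9 ≈ 5494.9 mm ≈ 5.49 m.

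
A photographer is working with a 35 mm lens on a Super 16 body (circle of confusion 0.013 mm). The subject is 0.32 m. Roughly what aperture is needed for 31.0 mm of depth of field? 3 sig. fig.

f/16

Write h = H − f = f²/(N·c). The thin-lens limits are Dn = s·h/(h + (s−f)) and Df = s·h/(h − (s−f)), so DoF = Df − Dn = 2·s·(s−f)·h / (h² − (s−f)²).
That is a quadratic in h: DoF·h² − 2·s·(s−f)·h − DoF·(s−f)² = 0 ⇒ h = (s−f)·(s + √(s² + DoF²)) / DoF = 285 × (320 + √(320² + 31²)) / 31 = 285 × (320 + 321.498) / 31 ≈ 5897.6 mm.
Then N = f²/(c·h) = 35² / (0.013 × 5897.6) = 1225 / 76.669 ≈ 16.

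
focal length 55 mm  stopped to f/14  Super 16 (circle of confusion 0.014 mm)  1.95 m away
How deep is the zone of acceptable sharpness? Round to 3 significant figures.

486 mm

Hyperfocal distance H = f²/(N·c) + f = 55²/(14 × 0.014) + 55 = 3025/0.196 + 55 ≈ 15488.7 mm ≈ 15.49 m.
Near limit Dn = s·(H − f)/(H + s − 2f) = 1950 × (15488.7 − 55) / (15488.7 + 1950 − 2 × 55) = 1950 × 15433.7 / 17328.7 ≈ 1736.76 mm.
Far limit Df = s·(H − f)/(H − s) = 1950 × (15488.7 − 55) / (15488.7 − 1950) = 1950 × 15433.7 / 13538.7 ≈ 2222.94 mm.
Depth of field = Df − Dn = 2222.94 − 1736.76 ≈ 486.18 mm.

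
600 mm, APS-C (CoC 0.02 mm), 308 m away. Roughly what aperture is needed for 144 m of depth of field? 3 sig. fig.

Write h = H − f = f²/(N·c). The thin-lens limits are Dn = s·h/(h + (s−f)) and Df = s·h/(h − (s−f)), so DoF = Df − Dn = 2·s·(s−f)·h / (h² − (s−f)²).
That is a quadratic in h: DoF·h² − 2·s·(s−f)·h − DoF·(s−f)² = 0 ⇒ h = (s−f)·(s + √(s² + DoF²)) / DoF = 307400 × (308000 + √(308000² + 144000²)) / 144000 = 307400 × (308000 + 340000) / 144000 ≈ 1383300 mm.
Then N = f²/(c·h) = 600² / (0.02 × 1383300) = 360000 / 27666 ≈ 13.

f/13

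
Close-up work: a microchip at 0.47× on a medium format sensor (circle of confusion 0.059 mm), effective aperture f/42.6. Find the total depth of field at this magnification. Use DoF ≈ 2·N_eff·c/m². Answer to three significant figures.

22.8 mm

At magnification m, DoF ≈ 2·N_eff·c/m² = 2 × 42.6 × 0.059 / 0.47² = 5.027 / 0.2209 ≈ 22.8 mm.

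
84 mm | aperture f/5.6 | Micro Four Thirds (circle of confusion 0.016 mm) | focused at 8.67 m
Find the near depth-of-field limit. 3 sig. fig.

7.82 m

Hyperfocal distance H = f²/(N·c) + f = 84²/(5.6 × 0.016) + 84 = 7056/0.0896 + 84 ≈ 78834.0 mm ≈ 78.83 m.
Near limit Dn = s·(H − f)/(H + s − 2f) = 8670 × (78834.0 − 84) / (78834.0 + 8670 − 2 × 84) = 8670 × 78750.0 / 87336.0 ≈ 7817.7 mm ≈ 7.82 m.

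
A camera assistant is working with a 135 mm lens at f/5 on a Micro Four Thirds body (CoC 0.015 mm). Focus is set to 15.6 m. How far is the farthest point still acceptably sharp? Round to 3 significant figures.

Hyperfocal distance H = f²/(N·c) + f = 135²/(5 × 0.015) + 135 = 18225/0.075 + 135 ≈ 243135.0 mm ≈ 243.1 m.
Far limit Df = s·(H − f)/(H − s) = 15600 × (243135.0 − 135) / (243135.0 − 15600) = 15600 × 243000.0 / 227535.0 ≈ 16660 mm ≈ 16.7 m.

16.7 m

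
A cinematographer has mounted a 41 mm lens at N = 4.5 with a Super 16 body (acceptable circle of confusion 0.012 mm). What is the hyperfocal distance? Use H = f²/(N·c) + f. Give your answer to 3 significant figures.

Hyperfocal distance H = f²/(N·c) + f = 41²/(4.5 × 0.012) + 41 = 1681/0.054 + 41 ≈ 31170.6 mm ≈ 31.2 m.

31.2 m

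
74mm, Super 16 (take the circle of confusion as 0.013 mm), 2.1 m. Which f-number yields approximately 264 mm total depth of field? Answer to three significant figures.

f/13

Write h = H − f = f²/(N·c). The thin-lens limits are Dn = s·h/(h + (s−f)) and Df = s·h/(h − (s−f)), so DoF = Df − Dn = 2·s·(s−f)·h / (h² − (s−f)²).
That is a quadratic in h: DoF·h² − 2·s·(s−f)·h − DoF·(s−f)² = 0 ⇒ h = (s−f)·(s + √(s² + DoF²)) / DoF = 2026 × (2100 + √(2100² + 264²)) / 264 = 2026 × (2100 + 2116.53) / 264 ≈ 32359 mm.
Then N = f²/(c·h) = 74² / (0.013 × 32359) = 5476 / 420.66 ≈ 13.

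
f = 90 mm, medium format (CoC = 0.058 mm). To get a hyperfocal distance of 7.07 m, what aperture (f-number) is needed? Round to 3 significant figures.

Rearrange H = f²/(N·c) + f for N: N = f² / ((H − f)·c).
N = 90² / ((7070 − 90) × 0.058) = 8100 / 404.8 ≈ 20.

f/20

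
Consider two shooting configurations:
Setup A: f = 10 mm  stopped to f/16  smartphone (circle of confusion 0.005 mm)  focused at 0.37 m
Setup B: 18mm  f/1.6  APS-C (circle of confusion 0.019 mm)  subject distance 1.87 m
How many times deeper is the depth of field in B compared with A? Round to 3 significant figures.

Setup A: H = 10²/(16×0.005) + 10 ≈ 1260.0 mm; DoF = Df − Dn = 519.66 − 287.27 ≈ 232.39 mm.
Setup B: H = 18²/(1.6×0.019) + 18 ≈ 10675.9 mm; DoF = Df − Dn = 2263.29 − 1593.16 ≈ 670.13 mm.
Ratio = 670.13 / 232.39 ≈ 2.88.

2.88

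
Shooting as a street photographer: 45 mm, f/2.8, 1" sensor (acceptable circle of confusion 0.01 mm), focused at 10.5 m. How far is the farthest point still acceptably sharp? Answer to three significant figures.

Hyperfocal distance H = f²/(N·c) + f = 45²/(2.8 × 0.01) + 45 = 2025/0.028 + 45 ≈ 72366.4 mm ≈ 72.37 m.
Far limit Df = s·(H − f)/(H − s) = 10500 × (72366.4 − 45) / (72366.4 − 10500) = 10500 × 72321.4 / 61866.4 ≈ 12274 mm ≈ 12.3 m.

12.3 m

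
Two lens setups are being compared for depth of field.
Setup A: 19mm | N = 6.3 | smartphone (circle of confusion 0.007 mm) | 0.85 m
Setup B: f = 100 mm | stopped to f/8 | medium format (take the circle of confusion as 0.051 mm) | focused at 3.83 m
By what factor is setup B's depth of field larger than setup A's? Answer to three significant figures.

Setup A: H = 19²/(6.3×0.007) + 19 ≈ 8204.9 mm; DoF = Df − Dn = 946.04 − 771.66 ≈ 174.38 mm.
Setup B: H = 100²/(8×0.051) + 100 ≈ 24609.8 mm; DoF = Df − Dn = 4517.5 − 3324.1 ≈ 1193.4 mm.
Ratio = 1193.4 / 174.38 ≈ 6.84.

6.84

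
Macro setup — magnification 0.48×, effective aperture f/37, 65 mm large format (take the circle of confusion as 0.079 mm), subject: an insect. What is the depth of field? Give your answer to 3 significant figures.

25.4 mm

At magnification m, DoF ≈ 2·N_eff·c/m² = 2 × 37 × 0.079 / 0.48² = 5.846 / 0.2304 ≈ 25.4 mm.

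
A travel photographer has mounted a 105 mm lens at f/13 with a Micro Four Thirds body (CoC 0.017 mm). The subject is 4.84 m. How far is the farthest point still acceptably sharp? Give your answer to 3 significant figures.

5.35 m

Hyperfocal distance H = f²/(N·c) + f = 105²/(13 × 0.017) + 105 = 11025/0.221 + 105 ≈ 49991.9 mm ≈ 49.99 m.
Far limit Df = s·(H − f)/(H − s) = 4840 × (49991.9 − 105) / (49991.9 − 4840) = 4840 × 49886.9 / 45151.9 ≈ 5347.6 mm ≈ 5.35 m.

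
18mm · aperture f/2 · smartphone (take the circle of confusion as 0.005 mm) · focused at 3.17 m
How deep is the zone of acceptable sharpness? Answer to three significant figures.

Hyperfocal distance H = f²/(N·c) + f = 18²/(2 × 0.005) + 18 = 324/0.01 + 18 ≈ 32418.0 mm ≈ 32.42 m.
Near limit Dn = s·(H − f)/(H + s − 2f) = 3170 × (32418.0 − 18) / (32418.0 + 3170 − 2 × 18) = 3170 × 32400.0 / 35552.0 ≈ 2888.95 mm.
Far limit Df = s·(H − f)/(H − s) = 3170 × (32418.0 − 18) / (32418.0 − 3170) = 3170 × 32400.0 / 29248.0 ≈ 3511.62 mm.
Depth of field = Df − Dn = 3511.62 − 2888.95 ≈ 622.67 mm ≈ 0.623 m.

0.623 m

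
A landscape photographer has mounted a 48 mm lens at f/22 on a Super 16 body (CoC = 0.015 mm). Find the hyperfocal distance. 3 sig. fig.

7.03 m

Hyperfocal distance H = f²/(N·c) + f = 48²/(22 × 0.015) + 48 = 2304/0.33 + 48 ≈ 7029.8 mm ≈ 7.03 m.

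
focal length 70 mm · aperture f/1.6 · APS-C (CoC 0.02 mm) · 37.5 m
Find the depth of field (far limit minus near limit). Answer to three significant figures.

Hyperfocal distance H = f²/(N·c) + f = 70²/(1.6 × 0.02) + 70 = 4900/0.032 + 70 ≈ 153195.0 mm ≈ 153.2 m.
Near limit Dn = s·(H − f)/(H + s − 2f) = 37500 × (153195.0 − 70) / (153195.0 + 37500 − 2 × 70) = 37500 × 153125.0 / 190555.0 ≈ 30134 mm.
Far limit Df = s·(H − f)/(H − s) = 37500 × (153195.0 − 70) / (153195.0 − 37500) = 37500 × 153125.0 / 115695.0 ≈ 49632 mm.
Depth of field = Df − Dn = 49632 − 30134 ≈ 19498 mm ≈ 19.5 m.

19.5 m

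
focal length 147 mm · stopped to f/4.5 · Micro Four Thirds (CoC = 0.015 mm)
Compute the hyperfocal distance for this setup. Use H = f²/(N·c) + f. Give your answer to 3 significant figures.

320 m

Hyperfocal distance H = f²/(N·c) + f = 147²/(4.5 × 0.015) + 147 = 21609/0.0675 + 147 ≈ 320280.3 mm ≈ 320 m.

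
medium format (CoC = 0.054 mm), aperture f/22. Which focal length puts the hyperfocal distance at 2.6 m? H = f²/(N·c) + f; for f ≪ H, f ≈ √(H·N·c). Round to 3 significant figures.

From H = f²/(N·c) + f, with f ≪ H: f ≈ √(H·N·c) = √(2600 × 22 × 0.054) = √3088.8 ≈ 55.58 mm.
Exact: f² + N·c·f − N·c·H = 0 ⇒ f = (−N·c + √((N·c)² + 4·N·c·H))/2 = (−1.188 + √12357)/2 ≈ 54.986 mm ≈ 55.0 mm.

55.0 mm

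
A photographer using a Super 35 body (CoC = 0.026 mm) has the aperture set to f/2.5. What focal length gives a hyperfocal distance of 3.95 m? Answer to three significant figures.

16.0 mm

From H = f²/(N·c) + f, with f ≪ H: f ≈ √(H·N·c) = √(3950 × 2.5 × 0.026) = √256.75 ≈ 16.02 mm.
The +f correction barely moves this — solving exactly, f² + N·c·f − N·c·H = 0 ⇒ f = (−N·c + √((N·c)² + 4·N·c·H))/2 = (−0.065 + √1027.0)/2 ≈ 15.991 mm, so f ≈ 16.0 mm.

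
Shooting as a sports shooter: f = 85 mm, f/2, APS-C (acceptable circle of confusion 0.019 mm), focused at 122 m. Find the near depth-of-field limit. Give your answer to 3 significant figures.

74.3 m

Hyperfocal distance H = f²/(N·c) + f = 85²/(2 × 0.019) + 85 = 7225/0.038 + 85 ≈ 190216.6 mm ≈ 190.2 m.
Near limit Dn = s·(H − f)/(H + s − 2f) = 122000 × (190216.6 − 85) / (190216.6 + 122000 − 2 × 85) = 122000 × 190131.6 / 312046.6 ≈ 74335 mm ≈ 74.3 m.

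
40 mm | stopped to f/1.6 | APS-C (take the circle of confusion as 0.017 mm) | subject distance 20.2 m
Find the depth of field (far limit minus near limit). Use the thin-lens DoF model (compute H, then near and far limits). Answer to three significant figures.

Hyperfocal distance H = f²/(N·c) + f = 40²/(1.6 × 0.017) + 40 = 1600/0.0272 + 40 ≈ 58863.5 mm ≈ 58.86 m.
Near limit Dn = s·(H − f)/(H + s − 2f) = 20200 × (58863.5 − 40) / (58863.5 + 20200 − 2 × 40) = 20200 × 58823.5 / 78983.5 ≈ 15044 mm.
Far limit Df = s·(H − f)/(H − s) = 20200 × (58863.5 − 40) / (58863.5 − 20200) = 20200 × 58823.5 / 38663.5 ≈ 30733 mm.
Depth of field = Df − Dn = 30733 − 15044 ≈ 15689 mm ≈ 15.7 m.

15.7 m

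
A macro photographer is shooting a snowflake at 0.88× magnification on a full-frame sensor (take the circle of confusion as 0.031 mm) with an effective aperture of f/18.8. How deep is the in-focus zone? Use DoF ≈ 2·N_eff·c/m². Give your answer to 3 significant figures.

At magnification m, DoF ≈ 2·N_eff·c/m² = 2 × 18.8 × 0.031 / 0.88² = 1.166 / 0.7744 ≈ 1.51 mm.

1.51 mm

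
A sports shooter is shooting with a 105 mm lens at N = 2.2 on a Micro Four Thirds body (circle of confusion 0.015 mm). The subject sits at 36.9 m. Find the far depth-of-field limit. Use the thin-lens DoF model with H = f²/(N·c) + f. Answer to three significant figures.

Hyperfocal distance H = f²/(N·c) + f = 105²/(2.2 × 0.015) + 105 = 11025/0.033 + 105 ≈ 334195.9 mm ≈ 334.2 m.
Far limit Df = s·(H − f)/(H − s) = 36900 × (334195.9 − 105) / (334195.9 − 36900) = 36900 × 334090.9 / 297295.9 ≈ 41467 mm ≈ 41.5 m.

41.5 m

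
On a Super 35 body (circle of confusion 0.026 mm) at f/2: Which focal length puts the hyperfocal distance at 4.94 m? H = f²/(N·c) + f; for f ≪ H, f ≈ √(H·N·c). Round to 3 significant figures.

From H = f²/(N·c) + f, with f ≪ H: f ≈ √(H·N·c) = √(4940 × 2 × 0.026) = √256.88 ≈ 16.03 mm.
The +f correction barely moves this — solving exactly, f² + N·c·f − N·c·H = 0 ⇒ f = (−N·c + √((N·c)² + 4·N·c·H))/2 = (−0.052 + √1027.5)/2 ≈ 16.001 mm, so f ≈ 16.0 mm.

16.0 mm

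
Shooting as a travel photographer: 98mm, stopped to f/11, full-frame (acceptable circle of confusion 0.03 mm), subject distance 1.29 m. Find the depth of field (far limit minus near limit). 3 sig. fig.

106 mm

Hyperfocal distance H = f²/(N·c) + f = 98²/(11 × 0.03) + 98 = 9604/0.33 + 98 ≈ 29201.0 mm ≈ 29.20 m.
Near limit Dn = s·(H − f)/(H + s − 2f) = 1290 × (29201.0 − 98) / (29201.0 + 1290 − 2 × 98) = 1290 × 29103.0 / 30295.0 ≈ 1239.24 mm.
Far limit Df = s·(H − f)/(H − s) = 1290 × (29201.0 − 98) / (29201.0 − 1290) = 1290 × 29103.0 / 27911.0 ≈ 1345.09 mm.
Depth of field = Df − Dn = 1345.09 − 1239.24 ≈ 105.85 mm.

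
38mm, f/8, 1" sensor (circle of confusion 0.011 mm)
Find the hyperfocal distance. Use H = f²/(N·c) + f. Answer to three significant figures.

16.4 m

Hyperfocal distance H = f²/(N·c) + f = 38²/(8 × 0.011) + 38 = 1444/0.088 + 38 ≈ 16447.1 mm ≈ 16.4 m.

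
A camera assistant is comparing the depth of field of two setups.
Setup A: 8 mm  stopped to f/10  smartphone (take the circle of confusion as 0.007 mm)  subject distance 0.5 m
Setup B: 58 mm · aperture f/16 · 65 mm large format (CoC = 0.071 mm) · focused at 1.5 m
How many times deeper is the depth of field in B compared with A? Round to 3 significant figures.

2.53

Setup A: H = 8²/(10×0.007) + 8 ≈ 922.3 mm; DoF = Df − Dn = 1082.54 − 325.07 ≈ 757.47 mm.
Setup B: H = 58²/(16×0.071) + 58 ≈ 3019.3 mm; DoF = Df − Dn = 2923.7 − 1008.8 ≈ 1914.9 mm.
Ratio = 1914.9 / 757.47 ≈ 2.53.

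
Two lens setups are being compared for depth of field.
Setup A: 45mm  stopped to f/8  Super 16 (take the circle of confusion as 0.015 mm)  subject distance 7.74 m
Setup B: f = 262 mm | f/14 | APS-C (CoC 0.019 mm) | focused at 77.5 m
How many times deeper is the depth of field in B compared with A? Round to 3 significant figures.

Setup A: H = 45²/(8×0.015) + 45 ≈ 16920.0 mm; DoF = Df − Dn = 14227.9 − 5315.9 ≈ 8912.0 mm.
Setup B: H = 262²/(14×0.019) + 262 ≈ 258322.2 mm; DoF = Df − Dn = 110604 − 59647 ≈ 50957 mm.
Ratio = 50957 / 8912.0 ≈ 5.72.

5.72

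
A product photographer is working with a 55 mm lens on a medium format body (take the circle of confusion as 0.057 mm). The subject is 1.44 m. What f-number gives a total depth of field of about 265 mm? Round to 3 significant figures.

Write h = H − f = f²/(N·c). The thin-lens limits are Dn = s·h/(h + (s−f)) and Df = s·h/(h − (s−f)), so DoF = Df − Dn = 2·s·(s−f)·h / (h² − (s−f)²).
That is a quadratic in h: DoF·h² − 2·s·(s−f)·h − DoF·(s−f)² = 0 ⇒ h = (s−f)·(s + √(s² + DoF²)) / DoF = 1385 × (1440 + √(1440² + 265²)) / 265 = 1385 × (1440 + 1464.18) / 265 ≈ 15178 mm.
Then N = f²/(c·h) = 55² / (0.057 × 15178) = 3025 / 865.17 ≈ 3.50.

f/3.50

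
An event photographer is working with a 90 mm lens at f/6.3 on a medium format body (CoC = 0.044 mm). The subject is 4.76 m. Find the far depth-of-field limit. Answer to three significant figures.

5.67 m

Hyperfocal distance H = f²/(N·c) + f = 90²/(6.3 × 0.044) + 90 = 8100/0.2772 + 90 ≈ 29310.8 mm ≈ 29.31 m.
Far limit Df = s·(H − f)/(H − s) = 4760 × (29310.8 − 90) / (29310.8 − 4760) = 4760 × 29220.8 / 24550.8 ≈ 5665.4 mm ≈ 5.67 m.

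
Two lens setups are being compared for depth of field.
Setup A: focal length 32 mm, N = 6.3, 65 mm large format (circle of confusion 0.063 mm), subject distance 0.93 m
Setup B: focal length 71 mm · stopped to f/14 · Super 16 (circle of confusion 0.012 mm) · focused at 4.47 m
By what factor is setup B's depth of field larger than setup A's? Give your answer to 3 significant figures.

1.82

Setup A: H = 32²/(6.3×0.063) + 32 ≈ 2612.0 mm; DoF = Df − Dn = 1426.52 − 689.88 ≈ 736.64 mm.
Setup B: H = 71²/(14×0.012) + 71 ≈ 30077.0 mm; DoF = Df − Dn = 5237.9 − 3898.5 ≈ 1339.4 mm.
Ratio = 1339.4 / 736.64 ≈ 1.82.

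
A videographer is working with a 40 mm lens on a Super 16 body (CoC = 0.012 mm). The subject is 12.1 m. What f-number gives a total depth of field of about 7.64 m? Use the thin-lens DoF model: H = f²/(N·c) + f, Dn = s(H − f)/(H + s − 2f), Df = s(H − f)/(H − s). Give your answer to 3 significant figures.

f/3.20

Write h = H − f = f²/(N·c). The thin-lens limits are Dn = s·h/(h + (s−f)) and Df = s·h/(h − (s−f)), so DoF = Df − Dn = 2·s·(s−f)·h / (h² − (s−f)²).
That is a quadratic in h: DoF·h² − 2·s·(s−f)·h − DoF·(s−f)² = 0 ⇒ h = (s−f)·(s + √(s² + DoF²)) / DoF = 12060 × (12100 + √(12100² + 7640²)) / 7640 = 12060 × (12100 + 14310.1) / 7640 ≈ 41689 mm.
Then N = f²/(c·h) = 40² / (0.012 × 41689) = 1600 / 500.27 ≈ 3.20.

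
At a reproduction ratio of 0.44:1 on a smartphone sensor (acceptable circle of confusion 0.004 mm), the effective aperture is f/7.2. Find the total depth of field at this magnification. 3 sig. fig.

At magnification m, DoF ≈ 2·N_eff·c/m² = 2 × 7.2 × 0.004 / 0.44² = 0.0576 / 0.1936 ≈ 0.298 mm.

0.298 mm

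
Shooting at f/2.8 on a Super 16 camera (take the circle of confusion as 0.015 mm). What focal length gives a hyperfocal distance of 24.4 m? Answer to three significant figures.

32.0 mm

From H = f²/(N·c) + f, with f ≪ H: f ≈ √(H·N·c) = √(24400 × 2.8 × 0.015) = √1024.8 ≈ 32.01 mm.
The +f correction barely moves this — solving exactly, f² + N·c·f − N·c·H = 0 ⇒ f = (−N·c + √((N·c)² + 4·N·c·H))/2 = (−0.042 + √4099.2)/2 ≈ 31.992 mm, so f ≈ 32.0 mm.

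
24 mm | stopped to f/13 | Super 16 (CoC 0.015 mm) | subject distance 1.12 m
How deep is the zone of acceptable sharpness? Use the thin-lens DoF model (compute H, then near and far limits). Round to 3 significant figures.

0.964 m

Hyperfocal distance H = f²/(N·c) + f = 24²/(13 × 0.015) + 24 = 576/0.195 + 24 ≈ 2977.8 mm ≈ 2.978 m.
Near limit Dn = s·(H − f)/(H + s − 2f) = 1120 × (2977.8 − 24) / (2977.8 + 1120 − 2 × 24) = 1120 × 2953.8 / 4049.8 ≈ 816.90 mm.
Far limit Df = s·(H − f)/(H − s) = 1120 × (2977.8 − 24) / (2977.8 − 1120) = 1120 × 2953.8 / 1857.8 ≈ 1780.72 mm.
Depth of field = Df − Dn = 1780.72 − 816.90 ≈ 963.82 mm ≈ 0.964 m.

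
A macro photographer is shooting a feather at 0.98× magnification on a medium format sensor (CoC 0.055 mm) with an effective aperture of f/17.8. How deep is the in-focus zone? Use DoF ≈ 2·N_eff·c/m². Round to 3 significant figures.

2.04 mm

At magnification m, DoF ≈ 2·N_eff·c/m² = 2 × 17.8 × 0.055 / 0.98² = 1.958 / 0.9604 ≈ 2.04 mm.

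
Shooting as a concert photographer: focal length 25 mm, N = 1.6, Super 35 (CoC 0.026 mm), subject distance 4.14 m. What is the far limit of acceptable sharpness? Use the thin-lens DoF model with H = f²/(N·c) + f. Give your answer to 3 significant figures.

5.70 m

Hyperfocal distance H = f²/(N·c) + f = 25²/(1.6 × 0.026) + 25 = 625/0.0416 + 25 ≈ 15049.0 mm ≈ 15.05 m.
Far limit Df = s·(H − f)/(H − s) = 4140 × (15049.0 − 25) / (15049.0 − 4140) = 4140 × 15024.0 / 10909.0 ≈ 5701.7 mm ≈ 5.70 m.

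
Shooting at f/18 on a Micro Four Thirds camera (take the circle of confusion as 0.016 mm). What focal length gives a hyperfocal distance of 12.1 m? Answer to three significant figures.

58.9 mm

From H = f²/(N·c) + f, with f ≪ H: f ≈ √(H·N·c) = √(12100 × 18 × 0.016) = √3484.8 ≈ 59.03 mm.
Exact: f² + N·c·f − N·c·H = 0 ⇒ f = (−N·c + √((N·c)² + 4·N·c·H))/2 = (−0.288 + √13939)/2 ≈ 58.888 mm ≈ 58.9 mm.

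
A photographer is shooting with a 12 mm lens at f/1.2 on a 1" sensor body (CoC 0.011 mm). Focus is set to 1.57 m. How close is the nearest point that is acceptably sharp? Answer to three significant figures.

Hyperfocal distance H = f²/(N·c) + f = 12²/(1.2 × 0.011) + 12 = 144/0.0132 + 12 ≈ 10921.1 mm ≈ 10.92 m.
Near limit Dn = s·(H − f)/(H + s − 2f) = 1570 × (10921.1 − 12) / (10921.1 + 1570 − 2 × 12) = 1570 × 10909.1 / 12467.1 ≈ 1373.8 mm ≈ 1.37 m.

1.37 m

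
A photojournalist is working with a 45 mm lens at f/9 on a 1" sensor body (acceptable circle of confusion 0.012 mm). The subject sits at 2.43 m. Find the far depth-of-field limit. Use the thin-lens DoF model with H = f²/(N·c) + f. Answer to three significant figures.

2.78 m

Hyperfocal distance H = f²/(N·c) + f = 45²/(9 × 0.012) + 45 = 2025/0.108 + 45 ≈ 18795.0 mm ≈ 18.80 m.
Far limit Df = s·(H − f)/(H − s) = 2430 × (18795.0 − 45) / (18795.0 − 2430) = 2430 × 18750.0 / 16365.0 ≈ 2784.1 mm ≈ 2.78 m.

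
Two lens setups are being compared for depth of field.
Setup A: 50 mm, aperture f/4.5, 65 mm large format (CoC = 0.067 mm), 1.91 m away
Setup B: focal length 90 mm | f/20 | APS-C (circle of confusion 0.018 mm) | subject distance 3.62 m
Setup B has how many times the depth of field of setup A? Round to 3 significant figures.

Setup A: H = 50²/(4.5×0.067) + 50 ≈ 8341.9 mm; DoF = Df − Dn = 2462.34 − 1560.05 ≈ 902.29 mm.
Setup B: H = 90²/(20×0.018) + 90 ≈ 22590.0 mm; DoF = Df − Dn = 4293.6 − 3129.1 ≈ 1164.5 mm.
Ratio = 1164.5 / 902.29 ≈ 1.29.

1.29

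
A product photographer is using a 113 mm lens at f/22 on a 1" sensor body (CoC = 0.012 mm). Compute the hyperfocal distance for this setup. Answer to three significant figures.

Hyperfocal distance H = f²/(N·c) + f = 113²/(22 × 0.012) + 113 = 12769/0.264 + 113 ≈ 48480.4 mm ≈ 48.5 m.

48.5 m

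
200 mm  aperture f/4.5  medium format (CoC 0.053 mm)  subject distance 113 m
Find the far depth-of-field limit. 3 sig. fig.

Hyperfocal distance H = f²/(N·c) + f = 200²/(4.5 × 0.053) + 200 = 40000/0.2385 + 200 ≈ 167914.9 mm ≈ 167.9 m.
Far limit Df = s·(H − f)/(H − s) = 113000 × (167914.9 − 200) / (167914.9 − 113000) = 113000 × 167714.9 / 54914.9 ≈ 345112 mm ≈ 345 m.

345 m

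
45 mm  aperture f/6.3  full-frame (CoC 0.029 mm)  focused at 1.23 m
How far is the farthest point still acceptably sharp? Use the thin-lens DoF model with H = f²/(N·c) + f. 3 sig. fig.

1.38 m

Hyperfocal distance H = f²/(N·c) + f = 45²/(6.3 × 0.029) + 45 = 2025/0.1827 + 45 ≈ 11128.7 mm ≈ 11.13 m.
Far limit Df = s·(H − f)/(H − s) = 1230 × (11128.7 − 45) / (11128.7 − 1230) = 1230 × 11083.7 / 9898.7 ≈ 1377.2 mm ≈ 1.38 m.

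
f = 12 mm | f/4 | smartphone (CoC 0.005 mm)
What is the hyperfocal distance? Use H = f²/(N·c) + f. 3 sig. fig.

Hyperfocal distance H = f²/(N·c) + f = 12²/(4 × 0.005) + 12 = 144/0.02 + 12 ≈ 7212.0 mm ≈ 7.21 m.

7.21 m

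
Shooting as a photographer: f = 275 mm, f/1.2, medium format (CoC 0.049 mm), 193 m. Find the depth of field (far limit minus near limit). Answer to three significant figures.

Hyperfocal distance H = f²/(N·c) + f = 275²/(1.2 × 0.049) + 275 = 75625/0.0588 + 275 ≈ 1286414.5 mm ≈ 1286 m.
Near limit Dn = s·(H − f)/(H + s − 2f) = 193000 × (1286414.5 − 275) / (1286414.5 + 193000 − 2 × 275) = 193000 × 1286139.5 / 1478864.5 ≈ 167848 mm.
Far limit Df = s·(H − f)/(H − s) = 193000 × (1286414.5 − 275) / (1286414.5 − 193000) = 193000 × 1286139.5 / 1093414.5 ≈ 227018 mm.
Depth of field = Df − Dn = 227018 − 167848 ≈ 59170 mm ≈ 59.2 m.

59.2 m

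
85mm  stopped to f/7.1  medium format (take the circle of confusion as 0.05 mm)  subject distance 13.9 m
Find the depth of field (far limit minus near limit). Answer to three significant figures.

35.0 m

Hyperfocal distance H = f²/(N·c) + f = 85²/(7.1 × 0.05) + 85 = 7225/0.355 + 85 ≈ 20437.1 mm ≈ 20.44 m.
Near limit Dn = s·(H − f)/(H + s − 2f) = 13900 × (20437.1 − 85) / (20437.1 + 13900 − 2 × 85) = 13900 × 20352.1 / 34167.1 ≈ 8280 mm.
Far limit Df = s·(H − f)/(H − s) = 13900 × (20437.1 − 85) / (20437.1 − 13900) = 13900 × 20352.1 / 6537.1 ≈ 43275 mm.
Depth of field = Df − Dn = 43275 − 8280 ≈ 34995 mm ≈ 35.0 m.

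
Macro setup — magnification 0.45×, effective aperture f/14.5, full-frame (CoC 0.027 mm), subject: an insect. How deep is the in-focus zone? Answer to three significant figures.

At magnification m, DoF ≈ 2·N_eff·c/m² = 2 × 14.5 × 0.027 / 0.45² = 0.783 / 0.2025 ≈ 3.87 mm.

3.87 mm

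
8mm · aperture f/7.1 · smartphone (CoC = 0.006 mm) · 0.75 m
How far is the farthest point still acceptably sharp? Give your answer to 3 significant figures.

1.48 m

Hyperfocal distance H = f²/(N·c) + f = 8²/(7.1 × 0.006) + 8 = 64/0.0426 + 8 ≈ 1510.3 mm ≈ 1.510 m.
Far limit Df = s·(H − f)/(H − s) = 750 × (1510.3 − 8) / (1510.3 − 750) = 750 × 1502.3 / 760.3 ≈ 1481.9 mm ≈ 1.48 m.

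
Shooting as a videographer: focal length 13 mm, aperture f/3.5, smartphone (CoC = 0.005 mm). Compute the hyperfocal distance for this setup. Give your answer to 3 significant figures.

Hyperfocal distance H = f²/(N·c) + f = 13²/(3.5 × 0.005) + 13 = 169/0.0175 + 13 ≈ 9670.1 mm ≈ 9.67 m.

9.67 m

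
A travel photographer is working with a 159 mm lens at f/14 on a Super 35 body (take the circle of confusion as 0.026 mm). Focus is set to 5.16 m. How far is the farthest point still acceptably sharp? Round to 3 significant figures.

5.56 m

Hyperfocal distance H = f²/(N·c) + f = 159²/(14 × 0.026) + 159 = 25281/0.364 + 159 ≈ 69612.3 mm ≈ 69.61 m.
Far limit Df = s·(H − f)/(H − s) = 5160 × (69612.3 − 159) / (69612.3 − 5160) = 5160 × 69453.3 / 64452.3 ≈ 5560.4 mm ≈ 5.56 m.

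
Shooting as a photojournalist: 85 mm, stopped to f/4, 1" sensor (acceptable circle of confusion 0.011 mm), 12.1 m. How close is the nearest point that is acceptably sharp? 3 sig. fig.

Hyperfocal distance H = f²/(N·c) + f = 85²/(4 × 0.011) + 85 = 7225/0.044 + 85 ≈ 164289.5 mm ≈ 164.3 m.
Near limit Dn = s·(H − f)/(H + s − 2f) = 12100 × (164289.5 − 85) / (164289.5 + 12100 − 2 × 85) = 12100 × 164204.5 / 176219.5 ≈ 11275 mm ≈ 11.3 m.

11.3 m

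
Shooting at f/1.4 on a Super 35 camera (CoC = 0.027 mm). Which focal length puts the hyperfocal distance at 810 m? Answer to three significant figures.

175 mm

From H = f²/(N·c) + f, with f ≪ H: f ≈ √(H·N·c) = √(810000 × 1.4 × 0.027) = √30618 ≈ 175.0 mm.
The +f correction barely moves this — solving exactly, f² + N·c·f − N·c·H = 0 ⇒ f = (−N·c + √((N·c)² + 4·N·c·H))/2 = (−0.0378 + √122472)/2 ≈ 174.96 mm, so f ≈ 175 mm.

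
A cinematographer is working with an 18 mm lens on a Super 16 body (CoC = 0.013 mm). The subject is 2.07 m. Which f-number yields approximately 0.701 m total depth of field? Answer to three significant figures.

f/2.00

Write h = H − f = f²/(N·c). The thin-lens limits are Dn = s·h/(h + (s−f)) and Df = s·h/(h − (s−f)), so DoF = Df − Dn = 2·s·(s−f)·h / (h² − (s−f)²).
That is a quadratic in h: DoF·h² − 2·s·(s−f)·h − DoF·(s−f)² = 0 ⇒ h = (s−f)·(s + √(s² + DoF²)) / DoF = 2052 × (2070 + √(2070² + 701²)) / 701 = 2052 × (2070 + 2185.48) / 701 ≈ 12457 mm.
Then N = f²/(c·h) = 18² / (0.013 × 12457) = 324 / 161.94 ≈ 2.00.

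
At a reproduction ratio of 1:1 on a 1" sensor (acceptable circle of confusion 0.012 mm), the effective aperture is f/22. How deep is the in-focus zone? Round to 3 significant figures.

0.528 mm

At magnification m, DoF ≈ 2·N_eff·c/m² = 2 × 22 × 0.012 / 1² = 0.528 / 1 ≈ 0.528 mm.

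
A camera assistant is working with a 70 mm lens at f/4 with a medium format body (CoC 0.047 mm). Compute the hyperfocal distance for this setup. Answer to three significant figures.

26.1 m

Hyperfocal distance H = f²/(N·c) + f = 70²/(4 × 0.047) + 70 = 4900/0.188 + 70 ≈ 26133.8 mm ≈ 26.1 m.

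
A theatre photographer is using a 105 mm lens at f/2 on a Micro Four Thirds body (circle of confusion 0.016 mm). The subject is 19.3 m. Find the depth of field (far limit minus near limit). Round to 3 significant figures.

Hyperfocal distance H = f²/(N·c) + f = 105²/(2 × 0.016) + 105 = 11025/0.032 + 105 ≈ 344636.2 mm ≈ 344.6 m.
Near limit Dn = s·(H − f)/(H + s − 2f) = 19300 × (344636.2 − 105) / (344636.2 + 19300 − 2 × 105) = 19300 × 344531.2 / 363726.2 ≈ 18281.5 mm.
Far limit Df = s·(H − f)/(H − s) = 19300 × (344636.2 − 105) / (344636.2 − 19300) = 19300 × 344531.2 / 325336.2 ≈ 20438.7 mm.
Depth of field = Df − Dn = 20438.7 − 18281.5 ≈ 2157.2 mm ≈ 2.16 m.

2.16 m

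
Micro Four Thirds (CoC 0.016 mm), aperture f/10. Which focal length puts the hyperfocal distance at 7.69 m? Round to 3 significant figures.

35.0 mm

From H = f²/(N·c) + f, with f ≪ H: f ≈ √(H·N·c) = √(7690 × 10 × 0.016) = √1230.4 ≈ 35.08 mm.
Exact: f² + N·c·f − N·c·H = 0 ⇒ f = (−N·c + √((N·c)² + 4·N·c·H))/2 = (−0.16 + √4921.6)/2 ≈ 34.997 mm ≈ 35.0 mm.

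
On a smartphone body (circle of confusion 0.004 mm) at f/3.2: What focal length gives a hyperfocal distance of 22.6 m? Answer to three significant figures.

17.0 mm

From H = f²/(N·c) + f, with f ≪ H: f ≈ √(H·N·c) = √(22600 × 3.2 × 0.004) = √289.28 ≈ 17.01 mm.
The +f correction barely moves this — solving exactly, f² + N·c·f − N·c·H = 0 ⇒ f = (−N·c + √((N·c)² + 4·N·c·H))/2 = (−0.0128 + √1157.1)/2 ≈ 17.002 mm, so f ≈ 17.0 mm.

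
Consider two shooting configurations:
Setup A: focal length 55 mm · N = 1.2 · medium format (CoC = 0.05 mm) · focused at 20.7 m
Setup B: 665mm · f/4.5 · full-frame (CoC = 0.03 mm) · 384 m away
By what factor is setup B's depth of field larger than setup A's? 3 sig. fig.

Setup A: H = 55²/(1.2×0.05) + 55 ≈ 50471.7 mm; DoF = Df − Dn = 35054 − 14686 ≈ 20368 mm.
Setup B: H = 665²/(4.5×0.03) + 665 ≈ 3276405.7 mm; DoF = Df − Dn = 434892 − 343771 ≈ 91121 mm.
Ratio = 91121 / 20368 ≈ 4.47.

4.47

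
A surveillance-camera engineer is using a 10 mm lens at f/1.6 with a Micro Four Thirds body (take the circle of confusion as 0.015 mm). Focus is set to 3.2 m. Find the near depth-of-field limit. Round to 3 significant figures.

Hyperfocal distance H = f²/(N·c) + f = 10²/(1.6 × 0.015) + 10 = 100/0.024 + 10 ≈ 4176.7 mm ≈ 4.177 m.
Near limit Dn = s·(H − f)/(H + s − 2f) = 3200 × (4176.7 − 10) / (4176.7 + 3200 − 2 × 10) = 3200 × 4166.7 / 7356.7 ≈ 1812.4 mm ≈ 1.81 m.

1.81 m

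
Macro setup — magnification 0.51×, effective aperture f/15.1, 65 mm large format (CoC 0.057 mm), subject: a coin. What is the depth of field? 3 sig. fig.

At magnification m, DoF ≈ 2·N_eff·c/m² = 2 × 15.1 × 0.057 / 0.51² = 1.721 / 0.2601 ≈ 6.62 mm.

6.62 mm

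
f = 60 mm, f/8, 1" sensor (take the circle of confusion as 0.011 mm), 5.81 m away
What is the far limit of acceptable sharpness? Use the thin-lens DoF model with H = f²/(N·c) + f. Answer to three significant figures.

6.76 m

Hyperfocal distance H = f²/(N·c) + f = 60²/(8 × 0.011) + 60 = 3600/0.088 + 60 ≈ 40969.1 mm ≈ 40.97 m.
Far limit Df = s·(H − f)/(H − s) = 5810 × (40969.1 − 60) / (40969.1 − 5810) = 5810 × 40909.1 / 35159.1 ≈ 6760.2 mm ≈ 6.76 m.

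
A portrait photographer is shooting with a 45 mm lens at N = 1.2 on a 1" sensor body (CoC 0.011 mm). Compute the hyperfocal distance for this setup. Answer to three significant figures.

153 m

Hyperfocal distance H = f²/(N·c) + f = 45²/(1.2 × 0.011) + 45 = 2025/0.0132 + 45 ≈ 153454.1 mm ≈ 153 m.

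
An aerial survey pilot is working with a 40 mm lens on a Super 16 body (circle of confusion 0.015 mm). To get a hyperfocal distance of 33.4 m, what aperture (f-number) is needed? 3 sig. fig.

f/3.20

Rearrange H = f²/(N·c) + f for N: N = f² / ((H − f)·c).
N = 40² / ((33400 − 40) × 0.015) = 1600 / 500.4 ≈ 3.20.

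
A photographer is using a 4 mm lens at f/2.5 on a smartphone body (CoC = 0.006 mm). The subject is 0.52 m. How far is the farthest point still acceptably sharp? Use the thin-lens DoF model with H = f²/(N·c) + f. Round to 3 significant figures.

Hyperfocal distance H = f²/(N·c) + f = 4²/(2.5 × 0.006) + 4 = 16/0.015 + 4 ≈ 1070.7 mm ≈ 1.071 m.
Far limit Df = s·(H − f)/(H − s) = 520 × (1070.7 − 4) / (1070.7 − 520) = 520 × 1066.7 / 550.7 ≈ 1007.3 mm ≈ 1.01 m.

1.01 m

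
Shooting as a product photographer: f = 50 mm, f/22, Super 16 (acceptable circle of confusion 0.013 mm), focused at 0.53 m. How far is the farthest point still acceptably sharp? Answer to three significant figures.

0.561 m

Hyperfocal distance H = f²/(N·c) + f = 50²/(22 × 0.013) + 50 = 2500/0.286 + 50 ≈ 8791.3 mm ≈ 8.791 m.
Far limit Df = s·(H − f)/(H − s) = 530 × (8791.3 − 50) / (8791.3 − 530) = 530 × 8741.3 / 8261.3 ≈ 560.79 mm ≈ 0.561 m.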